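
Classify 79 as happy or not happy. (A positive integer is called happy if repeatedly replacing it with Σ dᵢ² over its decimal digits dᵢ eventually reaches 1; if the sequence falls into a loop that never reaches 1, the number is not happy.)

happy

79 → 7² + 9² = 130
130 → 1² + 3² + 0² = 10
10 → 1² + 0² = 1  — reached 1.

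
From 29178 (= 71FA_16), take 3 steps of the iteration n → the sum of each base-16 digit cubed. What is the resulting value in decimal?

29178 = (7,1,15,10)_16 → 7³ + 1³ + 15³ + 10³ = 343 + 1 + 3375 + 1000 = 4719
4719 = (1,2,6,15)_16 → 1³ + 2³ + 6³ + 15³ = 1 + 8 + 216 + 3375 = 3600
3600 = (14,1,0)_16 → 14³ + 1³ + 0³ = 2744 + 1 + 0 = 2745

2745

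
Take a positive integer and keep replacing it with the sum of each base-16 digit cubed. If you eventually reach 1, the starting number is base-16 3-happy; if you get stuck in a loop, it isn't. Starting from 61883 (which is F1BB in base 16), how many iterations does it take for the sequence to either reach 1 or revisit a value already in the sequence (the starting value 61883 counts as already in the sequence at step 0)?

11

61883 = (15,1,11,11)_16 → 6038
6038 = (1,7,9,6)_16 → 1289
1289 = (5,0,9)_16 → 854
854 = (3,5,6)_16 → 368
368 = (1,7,0)_16 → 344
344 = (1,5,8)_16 → 638
638 = (2,7,14)_16 → 3095
3095 = (12,1,7)_16 → 2072
2072 = (8,1,8)_16 → 1025
1025 = (4,0,1)_16 → 65
65 = (4,1)_16 → 65  — 65 repeats.
That took 11 steps.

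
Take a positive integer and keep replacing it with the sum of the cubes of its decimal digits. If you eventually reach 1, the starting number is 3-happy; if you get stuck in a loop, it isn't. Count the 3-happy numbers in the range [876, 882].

876: 876 → 1071 → 345 → 216 → 225 → 141 → 66 → 432 → 99 → 1458 → 702 → 351 → 153 → 153  — not 3-happy
877: 877 → 1198 → 1243 → 100 → 1  — 3-happy
878: 878 → 1367 → 587 → 980 → 1241 → 74 → 407 → 407  — not 3-happy
879: 879 → 1584 → 702 → 351 → 153 → 153  — not 3-happy
880: 880 → 1024 → 73 → 370 → 370  — not 3-happy
881: 881 → 1025 → 134 → 92 → 737 → 713 → 371 → 371  — not 3-happy
882: 882 → 1032 → 36 → 243 → 99 → 1458 → 702 → 351 → 153 → 153  — not 3-happy
3-happy: 877

1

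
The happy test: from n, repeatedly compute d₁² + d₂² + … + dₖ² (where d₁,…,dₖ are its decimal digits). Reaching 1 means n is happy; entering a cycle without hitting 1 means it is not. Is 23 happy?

23 → 2² + 3² = 4 + 9 = 13
13 → 1² + 3² = 1 + 9 = 10
10 → 1² + 0² = 1 + 0 = 1  — reached 1.

happy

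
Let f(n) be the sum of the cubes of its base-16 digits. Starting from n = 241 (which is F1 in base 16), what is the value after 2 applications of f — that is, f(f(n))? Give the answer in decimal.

2224

241 = (15,1)_16 → 15³ + 1³ = 3376
3376 = (13,3,0)_16 → 13³ + 3³ + 0³ = 2224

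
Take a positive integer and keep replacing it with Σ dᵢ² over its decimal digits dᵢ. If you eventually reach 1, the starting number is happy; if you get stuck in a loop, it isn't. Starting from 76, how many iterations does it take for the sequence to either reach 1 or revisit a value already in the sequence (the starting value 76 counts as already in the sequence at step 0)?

10

76 → 7² + 6² = 49 + 36 = 85
85 → 8² + 5² = 64 + 25 = 89
89 → 8² + 9² = 64 + 81 = 145
145 → 1² + 4² + 5² = 1 + 16 + 25 = 42
42 → 4² + 2² = 16 + 4 = 20
20 → 2² + 0² = 4 + 0 = 4
4 → 4² = 16
16 → 1² + 6² = 1 + 36 = 37
37 → 3² + 7² = 9 + 49 = 58
58 → 5² + 8² = 25 + 64 = 89  — 89 repeats.
That took 10 steps.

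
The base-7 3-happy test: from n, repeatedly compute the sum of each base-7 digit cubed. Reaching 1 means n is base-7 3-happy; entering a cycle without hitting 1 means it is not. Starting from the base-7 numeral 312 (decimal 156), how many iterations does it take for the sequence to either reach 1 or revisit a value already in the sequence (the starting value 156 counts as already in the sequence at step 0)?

156 = (3,1,2)_7 → 3³ + 1³ + 2³ = 36
36 = (5,1)_7 → 5³ + 1³ = 126
126 = (2,4,0)_7 → 2³ + 4³ + 0³ = 72
72 = (1,3,2)_7 → 1³ + 3³ + 2³ = 36  — 36 repeats.
That took 4 steps.

4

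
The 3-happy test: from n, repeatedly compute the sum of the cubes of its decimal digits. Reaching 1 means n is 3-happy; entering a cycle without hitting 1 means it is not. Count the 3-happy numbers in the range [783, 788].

783: 783 → 882 → 1032 → 36 → 243 → 99 → 1458 → 702 → 351 → 153 → 153  (repeats 153)
784: 784 → 919 → 1459 → 919  (repeats 919)
785: 785 → 980 → 1241 → 74 → 407 → 407  (repeats 407)
786: 786 → 1071 → 345 → 216 → 225 → 141 → 66 → 432 → 99 → 1458 → 702 → 351 → 153 → 153  (repeats 153)
787: 787 → 1198 → 1243 → 100 → 1  (reaches 1)
788: 788 → 1367 → 587 → 980 → 1241 → 74 → 407 → 407  (repeats 407)
3-happy: 787

1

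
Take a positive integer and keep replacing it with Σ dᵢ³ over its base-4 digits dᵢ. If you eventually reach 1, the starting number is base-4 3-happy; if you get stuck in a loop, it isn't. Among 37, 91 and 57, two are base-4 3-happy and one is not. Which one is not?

37: 37 → 10 → 16 → 1  — reaches 1 (base-4 3-happy)
91: 91 → 37 → 10 → 16 → 1  — reaches 1 (base-4 3-happy)
57: 57 → 36 → 9 → 9  — repeats 9 (not base-4 3-happy)

57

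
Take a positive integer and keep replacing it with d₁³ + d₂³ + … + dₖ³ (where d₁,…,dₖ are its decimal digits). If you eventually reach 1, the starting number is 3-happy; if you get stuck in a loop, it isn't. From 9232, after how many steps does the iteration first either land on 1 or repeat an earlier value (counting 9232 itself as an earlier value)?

6

9232 → 9³ + 2³ + 3³ + 2³ = 772
772 → 7³ + 7³ + 2³ = 694
694 → 6³ + 9³ + 4³ = 1009
1009 → 1³ + 0³ + 0³ + 9³ = 730
730 → 7³ + 3³ + 0³ = 370
370 → 3³ + 7³ + 0³ = 370  — 370 repeats.
That took 6 steps.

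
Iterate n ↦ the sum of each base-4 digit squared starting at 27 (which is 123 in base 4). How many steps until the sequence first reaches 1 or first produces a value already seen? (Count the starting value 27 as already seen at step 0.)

6

27 = (1,2,3)_4 → 1² + 2² + 3² = 14
14 = (3,2)_4 → 3² + 2² = 13
13 = (3,1)_4 → 3² + 1² = 10
10 = (2,2)_4 → 2² + 2² = 8
8 = (2,0)_4 → 2² + 0² = 4
4 = (1,0)_4 → 1² + 0² = 1  — reached 1.
That took 6 steps.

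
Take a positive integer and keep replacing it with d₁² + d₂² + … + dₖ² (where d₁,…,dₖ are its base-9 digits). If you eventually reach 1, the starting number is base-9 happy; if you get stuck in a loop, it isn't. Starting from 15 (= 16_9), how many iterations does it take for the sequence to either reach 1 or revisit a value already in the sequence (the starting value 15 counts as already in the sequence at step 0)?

6

15 = (1,6)_9 → 1² + 6² = 37
37 = (4,1)_9 → 4² + 1² = 17
17 = (1,8)_9 → 1² + 8² = 65
65 = (7,2)_9 → 7² + 2² = 53
53 = (5,8)_9 → 5² + 8² = 89
89 = (1,0,8)_9 → 1² + 0² + 8² = 65  — 65 repeats.
That took 6 steps.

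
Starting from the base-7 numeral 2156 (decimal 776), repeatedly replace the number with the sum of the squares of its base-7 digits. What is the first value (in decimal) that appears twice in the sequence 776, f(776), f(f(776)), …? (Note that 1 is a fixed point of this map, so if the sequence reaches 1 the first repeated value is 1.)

4

776 = (2,1,5,6)_7 → 2² + 1² + 5² + 6² = 4 + 1 + 25 + 36 = 66
66 = (1,2,3)_7 → 1² + 2² + 3² = 1 + 4 + 9 = 14
14 = (2,0)_7 → 2² + 0² = 4 + 0 = 4
4 = (4)_7 → 4² = 16
16 = (2,2)_7 → 2² + 2² = 4 + 4 = 8
8 = (1,1)_7 → 1² + 1² = 1 + 1 = 2
2 = (2)_7 → 2² = 4  — 4 already appeared earlier.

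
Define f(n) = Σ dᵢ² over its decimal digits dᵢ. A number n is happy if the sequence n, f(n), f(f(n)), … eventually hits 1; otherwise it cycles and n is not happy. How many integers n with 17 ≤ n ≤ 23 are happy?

2

17: 17 → 50 → 25 → 29 → 85 → 89 → 145 → 42 → 20 → 4 → 16 → 37 → 58 → 89  (repeats 89)
18: 18 → 65 → 61 → 37 → 58 → 89 → 145 → 42 → 20 → 4 → 16 → 37  (repeats 37)
19: 19 → 82 → 68 → 100 → 1  (reaches 1)
20: 20 → 4 → 16 → 37 → 58 → 89 → 145 → 42 → 20  (repeats 20)
21: 21 → 5 → 25 → 29 → 85 → 89 → 145 → 42 → 20 → 4 → 16 → 37 → 58 → 89  (repeats 89)
22: 22 → 8 → 64 → 52 → 29 → 85 → 89 → 145 → 42 → 20 → 4 → 16 → 37 → 58 → 89  (repeats 89)
23: 23 → 13 → 10 → 1  (reaches 1)
happy: 19, 23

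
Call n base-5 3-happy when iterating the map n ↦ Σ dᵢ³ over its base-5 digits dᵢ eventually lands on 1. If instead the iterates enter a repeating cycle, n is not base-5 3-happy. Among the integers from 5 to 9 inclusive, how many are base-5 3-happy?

5: 5 → 1  — base-5 3-happy
6: 6 → 2 → 8 → 28 → 28  — not base-5 3-happy
7: 7 → 9 → 65 → 35 → 9  — not base-5 3-happy
8: 8 → 28 → 28  — not base-5 3-happy
9: 9 → 65 → 35 → 9  — not base-5 3-happy
base-5 3-happy: 5

1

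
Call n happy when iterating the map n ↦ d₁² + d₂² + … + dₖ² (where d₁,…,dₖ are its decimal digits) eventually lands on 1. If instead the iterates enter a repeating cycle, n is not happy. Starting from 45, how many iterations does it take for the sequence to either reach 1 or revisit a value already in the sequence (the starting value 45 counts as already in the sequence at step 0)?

45 → 41
41 → 17
17 → 50
50 → 25
25 → 29
29 → 85
85 → 89
89 → 145
145 → 42
42 → 20
20 → 4
4 → 16
16 → 37
37 → 58
58 → 89  — 89 repeats.
That took 15 steps.

15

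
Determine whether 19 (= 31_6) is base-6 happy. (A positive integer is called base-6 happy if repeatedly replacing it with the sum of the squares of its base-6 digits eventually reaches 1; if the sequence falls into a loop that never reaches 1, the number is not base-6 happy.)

not base-6 happy

19 = (3,1)_6 → 3² + 1² = 10
10 = (1,4)_6 → 1² + 4² = 17
17 = (2,5)_6 → 2² + 5² = 29
29 = (4,5)_6 → 4² + 5² = 41
41 = (1,0,5)_6 → 1² + 0² + 5² = 26
26 = (4,2)_6 → 4² + 2² = 20
20 = (3,2)_6 → 3² + 2² = 13
13 = (2,1)_6 → 2² + 1² = 5
5 = (5)_6 → 5² = 25
25 = (4,1)_6 → 4² + 1² = 17  — 17 already seen; the sequence cycles without reaching 1.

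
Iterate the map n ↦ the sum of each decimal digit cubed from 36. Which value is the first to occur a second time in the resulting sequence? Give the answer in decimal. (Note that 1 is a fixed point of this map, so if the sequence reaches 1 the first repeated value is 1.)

153

36 → 3³ + 6³ = 27 + 216 = 243
243 → 2³ + 4³ + 3³ = 8 + 64 + 27 = 99
99 → 9³ + 9³ = 729 + 729 = 1458
1458 → 1³ + 4³ + 5³ + 8³ = 1 + 64 + 125 + 512 = 702
702 → 7³ + 0³ + 2³ = 343 + 0 + 8 = 351
351 → 3³ + 5³ + 1³ = 27 + 125 + 1 = 153
153 → 1³ + 5³ + 3³ = 1 + 125 + 27 = 153  — 153 already appeared earlier.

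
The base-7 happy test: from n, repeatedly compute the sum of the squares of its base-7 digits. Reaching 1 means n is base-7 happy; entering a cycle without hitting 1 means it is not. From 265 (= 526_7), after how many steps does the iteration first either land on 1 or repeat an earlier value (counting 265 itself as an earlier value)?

5

265 = (5,2,6)_7 → 5² + 2² + 6² = 25 + 4 + 36 = 65
65 = (1,2,2)_7 → 1² + 2² + 2² = 1 + 4 + 4 = 9
9 = (1,2)_7 → 1² + 2² = 1 + 4 = 5
5 = (5)_7 → 5² = 25
25 = (3,4)_7 → 3² + 4² = 9 + 16 = 25  — 25 repeats.
That took 5 steps.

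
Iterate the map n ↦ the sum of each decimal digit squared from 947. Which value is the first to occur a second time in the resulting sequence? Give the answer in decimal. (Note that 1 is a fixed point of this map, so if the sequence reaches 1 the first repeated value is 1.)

89

947 → 9² + 4² + 7² = 146
146 → 1² + 4² + 6² = 53
53 → 5² + 3² = 34
34 → 3² + 4² = 25
25 → 2² + 5² = 29
29 → 2² + 9² = 85
85 → 8² + 5² = 89
89 → 8² + 9² = 145
145 → 1² + 4² + 5² = 42
42 → 4² + 2² = 20
20 → 2² + 0² = 4
4 → 4² = 16
16 → 1² + 6² = 37
37 → 3² + 7² = 58
58 → 5² + 8² = 89  — 89 already appeared earlier.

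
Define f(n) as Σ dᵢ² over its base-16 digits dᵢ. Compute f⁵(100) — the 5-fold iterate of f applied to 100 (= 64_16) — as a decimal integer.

100 = (6,4)_16 → 6² + 4² = 36 + 16 = 52
52 = (3,4)_16 → 3² + 4² = 9 + 16 = 25
25 = (1,9)_16 → 1² + 9² = 1 + 81 = 82
82 = (5,2)_16 → 5² + 2² = 25 + 4 = 29
29 = (1,13)_16 → 1² + 13² = 1 + 169 = 170

170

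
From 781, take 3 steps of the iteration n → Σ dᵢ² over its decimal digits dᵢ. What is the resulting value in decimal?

781 → 7² + 8² + 1² = 49 + 64 + 1 = 114
114 → 1² + 1² + 4² = 1 + 1 + 16 = 18
18 → 1² + 8² = 1 + 64 = 65

65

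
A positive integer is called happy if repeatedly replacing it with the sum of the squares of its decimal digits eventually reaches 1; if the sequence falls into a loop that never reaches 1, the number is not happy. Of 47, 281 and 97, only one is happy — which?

97

47: 47 → 65 → 61 → 37 → 58 → 89 → 145 → 42 → 20 → 4 → 16 → 37  — repeats 37 (not happy)
281: 281 → 69 → 117 → 51 → 26 → 40 → 16 → 37 → 58 → 89 → 145 → 42 → 20 → 4 → 16  — repeats 16 (not happy)
97: 97 → 130 → 10 → 1  — reaches 1 (happy)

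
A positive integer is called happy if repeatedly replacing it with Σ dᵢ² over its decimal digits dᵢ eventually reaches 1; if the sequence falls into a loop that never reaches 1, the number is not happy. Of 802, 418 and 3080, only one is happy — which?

802: 802 → 68 → 100 → 1  — reaches 1 (happy)
418: 418 → 81 → 65 → 61 → 37 → 58 → 89 → 145 → 42 → 20 → 4 → 16 → 37  — repeats 37 (not happy)
3080: 3080 → 73 → 58 → 89 → 145 → 42 → 20 → 4 → 16 → 37 → 58  — repeats 58 (not happy)

802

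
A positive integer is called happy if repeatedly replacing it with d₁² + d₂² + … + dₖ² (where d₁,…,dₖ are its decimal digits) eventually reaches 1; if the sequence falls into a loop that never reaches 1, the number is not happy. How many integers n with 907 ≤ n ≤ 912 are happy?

907: 907 → 130 → 10 → 1  (reaches 1)
908: 908 → 145 → 42 → 20 → 4 → 16 → 37 → 58 → 89 → 145  (repeats 145)
909: 909 → 162 → 41 → 17 → 50 → 25 → 29 → 85 → 89 → 145 → 42 → 20 → 4 → 16 → 37 → 58 → 89  (repeats 89)
910: 910 → 82 → 68 → 100 → 1  (reaches 1)
911: 911 → 83 → 73 → 58 → 89 → 145 → 42 → 20 → 4 → 16 → 37 → 58  (repeats 58)
912: 912 → 86 → 100 → 1  (reaches 1)
happy: 907, 910, 912

3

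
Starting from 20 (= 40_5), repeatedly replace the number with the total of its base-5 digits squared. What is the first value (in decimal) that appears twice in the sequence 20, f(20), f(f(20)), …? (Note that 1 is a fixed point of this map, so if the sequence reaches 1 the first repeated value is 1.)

20 = (4,0)_5 → 4² + 0² = 16 + 0 = 16
16 = (3,1)_5 → 3² + 1² = 9 + 1 = 10
10 = (2,0)_5 → 2² + 0² = 4 + 0 = 4
4 = (4)_5 → 4² = 16  — 16 already appeared earlier.

16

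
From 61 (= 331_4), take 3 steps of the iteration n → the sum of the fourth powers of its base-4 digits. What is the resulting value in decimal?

61 = (3,3,1)_4 → 3⁴ + 3⁴ + 1⁴ = 163
163 = (2,2,0,3)_4 → 2⁴ + 2⁴ + 0⁴ + 3⁴ = 113
113 = (1,3,0,1)_4 → 1⁴ + 3⁴ + 0⁴ + 1⁴ = 83

83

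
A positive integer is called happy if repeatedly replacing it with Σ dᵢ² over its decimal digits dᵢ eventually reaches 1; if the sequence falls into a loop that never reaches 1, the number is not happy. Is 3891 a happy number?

3891 → 3² + 8² + 9² + 1² = 155
155 → 1² + 5² + 5² = 51
51 → 5² + 1² = 26
26 → 2² + 6² = 40
40 → 4² + 0² = 16
16 → 1² + 6² = 37
37 → 3² + 7² = 58
58 → 5² + 8² = 89
89 → 8² + 9² = 145
145 → 1² + 4² + 5² = 42
42 → 4² + 2² = 20
20 → 2² + 0² = 4
4 → 4² = 16  — 16 already seen; the sequence cycles without reaching 1.

not happy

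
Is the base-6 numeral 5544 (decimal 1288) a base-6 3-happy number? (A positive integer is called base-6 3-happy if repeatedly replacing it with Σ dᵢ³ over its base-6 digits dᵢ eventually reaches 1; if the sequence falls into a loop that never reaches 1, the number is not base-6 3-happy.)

base-6 3-happy

1288 = (5,5,4,4)_6 → 5³ + 5³ + 4³ + 4³ = 378
378 = (1,4,3,0)_6 → 1³ + 4³ + 3³ + 0³ = 92
92 = (2,3,2)_6 → 2³ + 3³ + 2³ = 43
43 = (1,1,1)_6 → 1³ + 1³ + 1³ = 3
3 = (3)_6 → 3³ = 27
27 = (4,3)_6 → 4³ + 3³ = 91
91 = (2,3,1)_6 → 2³ + 3³ + 1³ = 36
36 = (1,0,0)_6 → 1³ + 0³ + 0³ = 1  — reached 1.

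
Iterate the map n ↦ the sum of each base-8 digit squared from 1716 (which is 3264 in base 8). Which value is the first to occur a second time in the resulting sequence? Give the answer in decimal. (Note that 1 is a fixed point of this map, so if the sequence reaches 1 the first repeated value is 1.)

4

1716 = (3,2,6,4)_8 → 3² + 2² + 6² + 4² = 65
65 = (1,0,1)_8 → 1² + 0² + 1² = 2
2 = (2)_8 → 2² = 4
4 = (4)_8 → 4² = 16
16 = (2,0)_8 → 2² + 0² = 4  — 4 already appeared earlier.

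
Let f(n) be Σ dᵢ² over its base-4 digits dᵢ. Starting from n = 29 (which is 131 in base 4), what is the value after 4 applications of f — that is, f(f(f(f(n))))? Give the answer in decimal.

29 = (1,3,1)_4 → 1² + 3² + 1² = 1 + 9 + 1 = 11
11 = (2,3)_4 → 2² + 3² = 4 + 9 = 13
13 = (3,1)_4 → 3² + 1² = 9 + 1 = 10
10 = (2,2)_4 → 2² + 2² = 4 + 4 = 8

8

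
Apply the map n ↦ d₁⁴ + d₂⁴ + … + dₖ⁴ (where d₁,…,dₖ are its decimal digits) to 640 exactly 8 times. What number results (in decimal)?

640 → 6⁴ + 4⁴ + 0⁴ = 1296 + 256 + 0 = 1552
1552 → 1⁴ + 5⁴ + 5⁴ + 2⁴ = 1 + 625 + 625 + 16 = 1267
1267 → 1⁴ + 2⁴ + 6⁴ + 7⁴ = 1 + 16 + 1296 + 2401 = 3714
3714 → 3⁴ + 7⁴ + 1⁴ + 4⁴ = 81 + 2401 + 1 + 256 = 2739
2739 → 2⁴ + 7⁴ + 3⁴ + 9⁴ = 16 + 2401 + 81 + 6561 = 9059
9059 → 9⁴ + 0⁴ + 5⁴ + 9⁴ = 6561 + 0 + 625 + 6561 = 13747
13747 → 1⁴ + 3⁴ + 7⁴ + 4⁴ + 7⁴ = 1 + 81 + 2401 + 256 + 2401 = 5140
5140 → 5⁴ + 1⁴ + 4⁴ + 0⁴ = 625 + 1 + 256 + 0 = 882

882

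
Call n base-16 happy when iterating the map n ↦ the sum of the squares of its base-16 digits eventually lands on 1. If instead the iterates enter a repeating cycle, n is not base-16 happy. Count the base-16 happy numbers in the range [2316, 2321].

2

2316: 2316 → 225 → 197 → 169 → 181 → 146 → 85 → 50 → 13 → 169  (repeats 169)
2317: 2317 → 250 → 325 → 42 → 104 → 100 → 52 → 25 → 82 → 29 → 170 → 200 → 208 → 169 → 181 → 146 → 85 → 50 → 13 → 169  (repeats 169)
2318: 2318 → 277 → 27 → 122 → 149 → 106 → 136 → 128 → 64 → 16 → 1  (reaches 1)
2319: 2319 → 306 → 14 → 196 → 160 → 100 → 52 → 25 → 82 → 29 → 170 → 200 → 208 → 169 → 181 → 146 → 85 → 50 → 13 → 169  (repeats 169)
2320: 2320 → 82 → 29 → 170 → 200 → 208 → 169 → 181 → 146 → 85 → 50 → 13 → 169  (repeats 169)
2321: 2321 → 83 → 34 → 8 → 64 → 16 → 1  (reaches 1)
base-16 happy: 2318, 2321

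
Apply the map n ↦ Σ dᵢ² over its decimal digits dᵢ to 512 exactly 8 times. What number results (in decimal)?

512 → 5² + 1² + 2² = 25 + 1 + 4 = 30
30 → 3² + 0² = 9 + 0 = 9
9 → 9² = 81
81 → 8² + 1² = 64 + 1 = 65
65 → 6² + 5² = 36 + 25 = 61
61 → 6² + 1² = 36 + 1 = 37
37 → 3² + 7² = 9 + 49 = 58
58 → 5² + 8² = 25 + 64 = 89

89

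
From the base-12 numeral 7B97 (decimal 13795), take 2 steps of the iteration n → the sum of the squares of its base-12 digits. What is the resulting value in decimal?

5

13795 = (7,11,9,7)_12 → 7² + 11² + 9² + 7² = 300
300 = (2,1,0)_12 → 2² + 1² + 0² = 5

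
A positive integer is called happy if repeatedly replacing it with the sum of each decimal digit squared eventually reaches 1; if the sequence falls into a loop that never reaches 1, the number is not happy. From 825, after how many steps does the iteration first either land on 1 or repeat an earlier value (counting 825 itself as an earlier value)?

14

825 → 8² + 2² + 5² = 64 + 4 + 25 = 93
93 → 9² + 3² = 81 + 9 = 90
90 → 9² + 0² = 81 + 0 = 81
81 → 8² + 1² = 64 + 1 = 65
65 → 6² + 5² = 36 + 25 = 61
61 → 6² + 1² = 36 + 1 = 37
37 → 3² + 7² = 9 + 49 = 58
58 → 5² + 8² = 25 + 64 = 89
89 → 8² + 9² = 64 + 81 = 145
145 → 1² + 4² + 5² = 1 + 16 + 25 = 42
42 → 4² + 2² = 16 + 4 = 20
20 → 2² + 0² = 4 + 0 = 4
4 → 4² = 16
16 → 1² + 6² = 1 + 36 = 37  — 37 repeats.
That took 14 steps.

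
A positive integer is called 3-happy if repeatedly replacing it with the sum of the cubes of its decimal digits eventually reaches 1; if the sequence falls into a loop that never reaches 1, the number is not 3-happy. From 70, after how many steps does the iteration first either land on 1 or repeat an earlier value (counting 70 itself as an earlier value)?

70 → 7³ + 0³ = 343
343 → 3³ + 4³ + 3³ = 118
118 → 1³ + 1³ + 8³ = 514
514 → 5³ + 1³ + 4³ = 190
190 → 1³ + 9³ + 0³ = 730
730 → 7³ + 3³ + 0³ = 370
370 → 3³ + 7³ + 0³ = 370  — 370 repeats.
That took 7 steps.

7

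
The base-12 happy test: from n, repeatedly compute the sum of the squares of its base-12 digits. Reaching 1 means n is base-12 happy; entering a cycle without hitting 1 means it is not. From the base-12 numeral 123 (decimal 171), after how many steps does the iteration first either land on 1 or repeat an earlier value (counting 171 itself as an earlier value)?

4

171 = (1,2,3)_12 → 14
14 = (1,2)_12 → 5
5 = (5)_12 → 25
25 = (2,1)_12 → 5  — 5 repeats.
That took 4 steps.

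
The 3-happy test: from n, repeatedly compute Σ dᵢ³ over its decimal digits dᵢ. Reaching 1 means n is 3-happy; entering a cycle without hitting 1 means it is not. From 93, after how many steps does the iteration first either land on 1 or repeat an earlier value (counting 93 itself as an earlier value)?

93 → 9³ + 3³ = 729 + 27 = 756
756 → 7³ + 5³ + 6³ = 343 + 125 + 216 = 684
684 → 6³ + 8³ + 4³ = 216 + 512 + 64 = 792
792 → 7³ + 9³ + 2³ = 343 + 729 + 8 = 1080
1080 → 1³ + 0³ + 8³ + 0³ = 1 + 0 + 512 + 0 = 513
513 → 5³ + 1³ + 3³ = 125 + 1 + 27 = 153
153 → 1³ + 5³ + 3³ = 1 + 125 + 27 = 153  — 153 repeats.
That took 7 steps.

7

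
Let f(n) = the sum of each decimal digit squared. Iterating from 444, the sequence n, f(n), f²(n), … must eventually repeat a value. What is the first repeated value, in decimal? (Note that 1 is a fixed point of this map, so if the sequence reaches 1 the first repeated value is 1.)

89

444 → 4² + 4² + 4² = 48
48 → 4² + 8² = 80
80 → 8² + 0² = 64
64 → 6² + 4² = 52
52 → 5² + 2² = 29
29 → 2² + 9² = 85
85 → 8² + 5² = 89
89 → 8² + 9² = 145
145 → 1² + 4² + 5² = 42
42 → 4² + 2² = 20
20 → 2² + 0² = 4
4 → 4² = 16
16 → 1² + 6² = 37
37 → 3² + 7² = 58
58 → 5² + 8² = 89  — 89 already appeared earlier.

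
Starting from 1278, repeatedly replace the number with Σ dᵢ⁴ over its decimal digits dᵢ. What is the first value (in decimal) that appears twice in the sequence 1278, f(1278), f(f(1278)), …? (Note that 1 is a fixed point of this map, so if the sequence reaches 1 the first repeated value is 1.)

1278 → 1⁴ + 2⁴ + 7⁴ + 8⁴ = 6514
6514 → 6⁴ + 5⁴ + 1⁴ + 4⁴ = 2178
2178 → 2⁴ + 1⁴ + 7⁴ + 8⁴ = 6514  — 6514 already appeared earlier.

6514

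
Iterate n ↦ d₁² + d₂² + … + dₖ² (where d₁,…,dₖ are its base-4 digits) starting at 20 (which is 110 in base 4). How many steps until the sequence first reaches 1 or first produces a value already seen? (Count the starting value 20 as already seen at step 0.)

20 = (1,1,0)_4 → 2
2 = (2)_4 → 4
4 = (1,0)_4 → 1  — reached 1.
That took 3 steps.

3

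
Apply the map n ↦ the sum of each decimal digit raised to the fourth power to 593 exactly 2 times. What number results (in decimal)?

593 → 5⁴ + 9⁴ + 3⁴ = 625 + 6561 + 81 = 7267
7267 → 7⁴ + 2⁴ + 6⁴ + 7⁴ = 2401 + 16 + 1296 + 2401 = 6114

6114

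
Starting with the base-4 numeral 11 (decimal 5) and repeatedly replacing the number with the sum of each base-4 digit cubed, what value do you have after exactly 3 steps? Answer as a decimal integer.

8

5 = (1,1)_4 → 1³ + 1³ = 1 + 1 = 2
2 = (2)_4 → 2³ = 8
8 = (2,0)_4 → 2³ + 0³ = 8 + 0 = 8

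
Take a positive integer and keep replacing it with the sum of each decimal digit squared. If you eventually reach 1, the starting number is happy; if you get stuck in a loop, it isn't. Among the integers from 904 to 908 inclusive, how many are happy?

2

904: 904 → 97 → 130 → 10 → 1  (reaches 1)
905: 905 → 106 → 37 → 58 → 89 → 145 → 42 → 20 → 4 → 16 → 37  (repeats 37)
906: 906 → 117 → 51 → 26 → 40 → 16 → 37 → 58 → 89 → 145 → 42 → 20 → 4 → 16  (repeats 16)
907: 907 → 130 → 10 → 1  (reaches 1)
908: 908 → 145 → 42 → 20 → 4 → 16 → 37 → 58 → 89 → 145  (repeats 145)
happy: 904, 907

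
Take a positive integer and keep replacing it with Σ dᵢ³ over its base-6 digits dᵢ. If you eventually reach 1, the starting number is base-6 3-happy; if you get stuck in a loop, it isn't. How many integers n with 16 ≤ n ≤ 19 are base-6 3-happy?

2

16: 16 → 72 → 8 → 9 → 28 → 128 → 62 → 73 → 9  (repeats 9)
17: 17 → 133 → 92 → 43 → 3 → 27 → 91 → 36 → 1  (reaches 1)
18: 18 → 27 → 91 → 36 → 1  (reaches 1)
19: 19 → 28 → 128 → 62 → 73 → 9 → 28  (repeats 28)
base-6 3-happy: 17, 18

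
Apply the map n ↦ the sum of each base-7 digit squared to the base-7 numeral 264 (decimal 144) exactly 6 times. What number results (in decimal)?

2

144 = (2,6,4)_7 → 2² + 6² + 4² = 56
56 = (1,1,0)_7 → 1² + 1² + 0² = 2
2 = (2)_7 → 2² = 4
4 = (4)_7 → 4² = 16
16 = (2,2)_7 → 2² + 2² = 8
8 = (1,1)_7 → 1² + 1² = 2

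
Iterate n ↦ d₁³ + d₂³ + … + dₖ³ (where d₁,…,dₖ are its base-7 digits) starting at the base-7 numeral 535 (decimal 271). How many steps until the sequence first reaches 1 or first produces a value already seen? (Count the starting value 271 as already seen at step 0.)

8

271 = (5,3,5)_7 → 5³ + 3³ + 5³ = 277
277 = (5,4,4)_7 → 5³ + 4³ + 4³ = 253
253 = (5,1,1)_7 → 5³ + 1³ + 1³ = 127
127 = (2,4,1)_7 → 2³ + 4³ + 1³ = 73
73 = (1,3,3)_7 → 1³ + 3³ + 3³ = 55
55 = (1,0,6)_7 → 1³ + 0³ + 6³ = 217
217 = (4,3,0)_7 → 4³ + 3³ + 0³ = 91
91 = (1,6,0)_7 → 1³ + 6³ + 0³ = 217  — 217 repeats.
That took 8 steps.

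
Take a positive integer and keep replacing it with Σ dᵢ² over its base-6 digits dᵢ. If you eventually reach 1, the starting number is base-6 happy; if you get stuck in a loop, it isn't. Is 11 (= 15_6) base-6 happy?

not base-6 happy

11 = (1,5)_6 → 1² + 5² = 1 + 25 = 26
26 = (4,2)_6 → 4² + 2² = 16 + 4 = 20
20 = (3,2)_6 → 3² + 2² = 9 + 4 = 13
13 = (2,1)_6 → 2² + 1² = 4 + 1 = 5
5 = (5)_6 → 5² = 25
25 = (4,1)_6 → 4² + 1² = 16 + 1 = 17
17 = (2,5)_6 → 2² + 5² = 4 + 25 = 29
29 = (4,5)_6 → 4² + 5² = 16 + 25 = 41
41 = (1,0,5)_6 → 1² + 0² + 5² = 1 + 0 + 25 = 26  — 26 already seen; the sequence cycles without reaching 1.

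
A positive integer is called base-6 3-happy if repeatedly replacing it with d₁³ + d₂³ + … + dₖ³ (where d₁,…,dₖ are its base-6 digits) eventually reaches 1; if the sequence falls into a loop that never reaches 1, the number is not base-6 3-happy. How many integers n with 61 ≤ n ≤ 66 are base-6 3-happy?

61: 61 → 66 → 126 → 54 → 28 → 128 → 62 → 73 → 9 → 28  — not base-6 3-happy
62: 62 → 73 → 9 → 28 → 128 → 62  — not base-6 3-happy
63: 63 → 92 → 43 → 3 → 27 → 91 → 36 → 1  — base-6 3-happy
64: 64 → 129 → 81 → 36 → 1  — base-6 3-happy
65: 65 → 190 → 190  — not base-6 3-happy
66: 66 → 126 → 54 → 28 → 128 → 62 → 73 → 9 → 28  — not base-6 3-happy
base-6 3-happy: 63, 64

2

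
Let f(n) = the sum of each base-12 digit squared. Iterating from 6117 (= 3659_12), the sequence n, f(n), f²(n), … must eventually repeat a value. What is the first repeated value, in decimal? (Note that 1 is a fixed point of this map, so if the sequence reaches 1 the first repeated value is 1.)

6117 = (3,6,5,9)_12 → 3² + 6² + 5² + 9² = 151
151 = (1,0,7)_12 → 1² + 0² + 7² = 50
50 = (4,2)_12 → 4² + 2² = 20
20 = (1,8)_12 → 1² + 8² = 65
65 = (5,5)_12 → 5² + 5² = 50  — 50 already appeared earlier.

50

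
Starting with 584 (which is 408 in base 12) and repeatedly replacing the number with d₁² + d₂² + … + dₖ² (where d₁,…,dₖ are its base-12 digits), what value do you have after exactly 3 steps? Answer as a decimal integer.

80

584 = (4,0,8)_12 → 80
80 = (6,8)_12 → 100
100 = (8,4)_12 → 80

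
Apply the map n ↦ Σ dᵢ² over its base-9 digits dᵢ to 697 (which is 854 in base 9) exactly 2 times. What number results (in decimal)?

697 = (8,5,4)_9 → 8² + 5² + 4² = 64 + 25 + 16 = 105
105 = (1,2,6)_9 → 1² + 2² + 6² = 1 + 4 + 36 = 41

41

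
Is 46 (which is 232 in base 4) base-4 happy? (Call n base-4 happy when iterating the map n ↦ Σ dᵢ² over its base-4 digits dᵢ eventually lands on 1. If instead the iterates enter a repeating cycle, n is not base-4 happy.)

base-4 happy

46 = (2,3,2)_4 → 2² + 3² + 2² = 17
17 = (1,0,1)_4 → 1² + 0² + 1² = 2
2 = (2)_4 → 2² = 4
4 = (1,0)_4 → 1² + 0² = 1  — reached 1.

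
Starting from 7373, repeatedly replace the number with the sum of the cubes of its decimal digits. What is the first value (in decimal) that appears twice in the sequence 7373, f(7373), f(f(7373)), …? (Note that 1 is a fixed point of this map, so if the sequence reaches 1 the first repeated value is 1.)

407

7373 → 7³ + 3³ + 7³ + 3³ = 343 + 27 + 343 + 27 = 740
740 → 7³ + 4³ + 0³ = 343 + 64 + 0 = 407
407 → 4³ + 0³ + 7³ = 64 + 0 + 343 = 407  — 407 already appeared earlier.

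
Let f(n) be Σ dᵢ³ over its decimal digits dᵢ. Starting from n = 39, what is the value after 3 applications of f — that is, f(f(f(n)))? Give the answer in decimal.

39 → 756
756 → 684
684 → 792

792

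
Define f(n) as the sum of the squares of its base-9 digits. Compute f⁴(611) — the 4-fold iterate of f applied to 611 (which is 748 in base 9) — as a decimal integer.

65

611 = (7,4,8)_9 → 7² + 4² + 8² = 49 + 16 + 64 = 129
129 = (1,5,3)_9 → 1² + 5² + 3² = 1 + 25 + 9 = 35
35 = (3,8)_9 → 3² + 8² = 9 + 64 = 73
73 = (8,1)_9 → 8² + 1² = 64 + 1 = 65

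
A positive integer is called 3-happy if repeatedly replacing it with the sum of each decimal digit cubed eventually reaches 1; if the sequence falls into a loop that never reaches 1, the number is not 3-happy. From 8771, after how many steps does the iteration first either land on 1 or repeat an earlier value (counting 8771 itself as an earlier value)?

10

8771 → 1199
1199 → 1460
1460 → 281
281 → 521
521 → 134
134 → 92
92 → 737
737 → 713
713 → 371
371 → 371  — 371 repeats.
That took 10 steps.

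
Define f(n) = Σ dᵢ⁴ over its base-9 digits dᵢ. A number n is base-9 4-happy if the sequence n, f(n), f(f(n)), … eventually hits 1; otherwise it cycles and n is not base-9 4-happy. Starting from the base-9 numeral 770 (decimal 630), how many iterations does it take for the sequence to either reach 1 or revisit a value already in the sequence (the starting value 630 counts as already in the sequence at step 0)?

14

630 = (7,7,0)_9 → 7⁴ + 7⁴ + 0⁴ = 4802
4802 = (6,5,2,5)_9 → 6⁴ + 5⁴ + 2⁴ + 5⁴ = 2562
2562 = (3,4,5,6)_9 → 3⁴ + 4⁴ + 5⁴ + 6⁴ = 2258
2258 = (3,0,7,8)_9 → 3⁴ + 0⁴ + 7⁴ + 8⁴ = 6578
6578 = (1,0,0,1,8)_9 → 1⁴ + 0⁴ + 0⁴ + 1⁴ + 8⁴ = 4098
4098 = (5,5,5,3)_9 → 5⁴ + 5⁴ + 5⁴ + 3⁴ = 1956
1956 = (2,6,1,3)_9 → 2⁴ + 6⁴ + 1⁴ + 3⁴ = 1394
1394 = (1,8,1,8)_9 → 1⁴ + 8⁴ + 1⁴ + 8⁴ = 8194
8194 = (1,2,2,1,4)_9 → 1⁴ + 2⁴ + 2⁴ + 1⁴ + 4⁴ = 290
290 = (3,5,2)_9 → 3⁴ + 5⁴ + 2⁴ = 722
722 = (8,8,2)_9 → 8⁴ + 8⁴ + 2⁴ = 8208
8208 = (1,2,2,3,0)_9 → 1⁴ + 2⁴ + 2⁴ + 3⁴ + 0⁴ = 114
114 = (1,3,6)_9 → 1⁴ + 3⁴ + 6⁴ = 1378
1378 = (1,8,0,1)_9 → 1⁴ + 8⁴ + 0⁴ + 1⁴ = 4098  — 4098 repeats.
That took 14 steps.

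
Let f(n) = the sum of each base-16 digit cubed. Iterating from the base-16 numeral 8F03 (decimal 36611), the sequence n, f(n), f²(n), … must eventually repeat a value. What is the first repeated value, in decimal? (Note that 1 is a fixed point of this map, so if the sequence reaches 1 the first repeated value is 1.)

36611 = (8,15,0,3)_16 → 3914
3914 = (15,4,10)_16 → 4439
4439 = (1,1,5,7)_16 → 470
470 = (1,13,6)_16 → 2414
2414 = (9,6,14)_16 → 3689
3689 = (14,6,9)_16 → 3689  — 3689 already appeared earlier.

3689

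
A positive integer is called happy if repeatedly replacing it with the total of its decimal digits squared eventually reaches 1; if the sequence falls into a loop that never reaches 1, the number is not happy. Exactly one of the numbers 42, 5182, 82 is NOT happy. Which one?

42: 42 → 20 → 4 → 16 → 37 → 58 → 89 → 145 → 42  — repeats 42 (not happy)
5182: 5182 → 94 → 97 → 130 → 10 → 1  — reaches 1 (happy)
82: 82 → 68 → 100 → 1  — reaches 1 (happy)

42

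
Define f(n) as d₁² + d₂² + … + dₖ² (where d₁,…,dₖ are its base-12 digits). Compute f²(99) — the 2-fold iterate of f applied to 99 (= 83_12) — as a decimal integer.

37

99 = (8,3)_12 → 8² + 3² = 73
73 = (6,1)_12 → 6² + 1² = 37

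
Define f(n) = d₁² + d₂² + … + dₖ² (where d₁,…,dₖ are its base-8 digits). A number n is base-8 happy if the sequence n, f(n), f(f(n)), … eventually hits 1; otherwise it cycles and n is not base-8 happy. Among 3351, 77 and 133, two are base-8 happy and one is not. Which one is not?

3351: 3351 → 105 → 27 → 18 → 8 → 1  — reaches 1 (base-8 happy)
77: 77 → 27 → 18 → 8 → 1  — reaches 1 (base-8 happy)
133: 133 → 29 → 34 → 20 → 20  — repeats 20 (not base-8 happy)

133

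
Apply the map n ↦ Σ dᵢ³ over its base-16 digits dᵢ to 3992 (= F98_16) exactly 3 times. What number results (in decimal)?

737

3992 = (15,9,8)_16 → 15³ + 9³ + 8³ = 4616
4616 = (1,2,0,8)_16 → 1³ + 2³ + 0³ + 8³ = 521
521 = (2,0,9)_16 → 2³ + 0³ + 9³ = 737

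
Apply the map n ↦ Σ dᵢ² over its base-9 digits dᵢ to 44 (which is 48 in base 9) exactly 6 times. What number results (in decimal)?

44 = (4,8)_9 → 4² + 8² = 80
80 = (8,8)_9 → 8² + 8² = 128
128 = (1,5,2)_9 → 1² + 5² + 2² = 30
30 = (3,3)_9 → 3² + 3² = 18
18 = (2,0)_9 → 2² + 0² = 4
4 = (4)_9 → 4² = 16

16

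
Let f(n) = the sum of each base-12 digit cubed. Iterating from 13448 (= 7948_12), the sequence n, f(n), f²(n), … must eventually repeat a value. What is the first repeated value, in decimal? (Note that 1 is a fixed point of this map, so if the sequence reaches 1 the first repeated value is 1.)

1

13448 = (7,9,4,8)_12 → 7³ + 9³ + 4³ + 8³ = 1648
1648 = (11,5,4)_12 → 11³ + 5³ + 4³ = 1520
1520 = (10,6,8)_12 → 10³ + 6³ + 8³ = 1728
1728 = (1,0,0,0)_12 → 1³ + 0³ + 0³ + 0³ = 1  — reached the fixed point 1.
1 → 1, so 1 is the first repeated value.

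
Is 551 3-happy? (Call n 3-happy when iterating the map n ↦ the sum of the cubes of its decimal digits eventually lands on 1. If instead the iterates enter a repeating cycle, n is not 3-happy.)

551 → 251
251 → 134
134 → 92
92 → 737
737 → 713
713 → 371
371 → 371  — 371 already seen; the sequence cycles without reaching 1.

not 3-happy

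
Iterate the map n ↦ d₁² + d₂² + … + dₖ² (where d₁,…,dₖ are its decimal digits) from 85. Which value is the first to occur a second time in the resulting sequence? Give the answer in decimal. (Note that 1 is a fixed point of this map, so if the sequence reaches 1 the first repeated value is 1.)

89

85 → 8² + 5² = 64 + 25 = 89
89 → 8² + 9² = 64 + 81 = 145
145 → 1² + 4² + 5² = 1 + 16 + 25 = 42
42 → 4² + 2² = 16 + 4 = 20
20 → 2² + 0² = 4 + 0 = 4
4 → 4² = 16
16 → 1² + 6² = 1 + 36 = 37
37 → 3² + 7² = 9 + 49 = 58
58 → 5² + 8² = 25 + 64 = 89  — 89 already appeared earlier.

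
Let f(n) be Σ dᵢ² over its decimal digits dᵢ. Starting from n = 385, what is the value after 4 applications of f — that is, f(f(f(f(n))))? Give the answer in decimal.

385 → 3² + 8² + 5² = 98
98 → 9² + 8² = 145
145 → 1² + 4² + 5² = 42
42 → 4² + 2² = 20

20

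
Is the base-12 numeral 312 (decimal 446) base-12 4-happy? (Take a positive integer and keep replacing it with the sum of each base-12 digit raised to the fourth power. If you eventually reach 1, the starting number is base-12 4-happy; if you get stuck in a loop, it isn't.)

446 = (3,1,2)_12 → 3⁴ + 1⁴ + 2⁴ = 81 + 1 + 16 = 98
98 = (8,2)_12 → 8⁴ + 2⁴ = 4096 + 16 = 4112
4112 = (2,4,6,8)_12 → 2⁴ + 4⁴ + 6⁴ + 8⁴ = 16 + 256 + 1296 + 4096 = 5664
5664 = (3,3,4,0)_12 → 3⁴ + 3⁴ + 4⁴ + 0⁴ = 81 + 81 + 256 + 0 = 418
418 = (2,10,10)_12 → 2⁴ + 10⁴ + 10⁴ = 16 + 10000 + 10000 = 20016
20016 = (11,7,0,0)_12 → 11⁴ + 7⁴ + 0⁴ + 0⁴ = 14641 + 2401 + 0 + 0 = 17042
17042 = (9,10,4,2)_12 → 9⁴ + 10⁴ + 4⁴ + 2⁴ = 6561 + 10000 + 256 + 16 = 16833
16833 = (9,8,10,9)_12 → 9⁴ + 8⁴ + 10⁴ + 9⁴ = 6561 + 4096 + 10000 + 6561 = 27218
27218 = (1,3,9,0,2)_12 → 1⁴ + 3⁴ + 9⁴ + 0⁴ + 2⁴ = 1 + 81 + 6561 + 0 + 16 = 6659
6659 = (3,10,2,11)_12 → 3⁴ + 10⁴ + 2⁴ + 11⁴ = 81 + 10000 + 16 + 14641 = 24738
24738 = (1,2,3,9,6)_12 → 1⁴ + 2⁴ + 3⁴ + 9⁴ + 6⁴ = 1 + 16 + 81 + 6561 + 1296 = 7955
7955 = (4,7,2,11)_12 → 4⁴ + 7⁴ + 2⁴ + 11⁴ = 256 + 2401 + 16 + 14641 = 17314
17314 = (10,0,2,10)_12 → 10⁴ + 0⁴ + 2⁴ + 10⁴ = 10000 + 0 + 16 + 10000 = 20016  — 20016 already seen; the sequence cycles without reaching 1.

not base-12 4-happy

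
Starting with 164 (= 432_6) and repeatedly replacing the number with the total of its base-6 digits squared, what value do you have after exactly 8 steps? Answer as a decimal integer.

17

164 = (4,3,2)_6 → 4² + 3² + 2² = 16 + 9 + 4 = 29
29 = (4,5)_6 → 4² + 5² = 16 + 25 = 41
41 = (1,0,5)_6 → 1² + 0² + 5² = 1 + 0 + 25 = 26
26 = (4,2)_6 → 4² + 2² = 16 + 4 = 20
20 = (3,2)_6 → 3² + 2² = 9 + 4 = 13
13 = (2,1)_6 → 2² + 1² = 4 + 1 = 5
5 = (5)_6 → 5² = 25
25 = (4,1)_6 → 4² + 1² = 16 + 1 = 17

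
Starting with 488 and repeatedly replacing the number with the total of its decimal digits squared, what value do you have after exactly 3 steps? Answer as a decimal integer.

488 → 4² + 8² + 8² = 144
144 → 1² + 4² + 4² = 33
33 → 3² + 3² = 18

18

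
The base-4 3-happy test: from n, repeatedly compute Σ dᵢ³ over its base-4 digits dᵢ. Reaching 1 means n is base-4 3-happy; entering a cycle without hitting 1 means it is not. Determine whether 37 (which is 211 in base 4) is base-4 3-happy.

base-4 3-happy

37 = (2,1,1)_4 → 2³ + 1³ + 1³ = 8 + 1 + 1 = 10
10 = (2,2)_4 → 2³ + 2³ = 8 + 8 = 16
16 = (1,0,0)_4 → 1³ + 0³ + 0³ = 1 + 0 + 0 = 1  — reached 1.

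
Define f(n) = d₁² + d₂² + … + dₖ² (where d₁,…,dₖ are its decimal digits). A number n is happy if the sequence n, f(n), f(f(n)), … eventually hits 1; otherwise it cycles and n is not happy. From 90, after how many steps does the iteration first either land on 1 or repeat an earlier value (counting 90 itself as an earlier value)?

90 → 9² + 0² = 81
81 → 8² + 1² = 65
65 → 6² + 5² = 61
61 → 6² + 1² = 37
37 → 3² + 7² = 58
58 → 5² + 8² = 89
89 → 8² + 9² = 145
145 → 1² + 4² + 5² = 42
42 → 4² + 2² = 20
20 → 2² + 0² = 4
4 → 4² = 16
16 → 1² + 6² = 37  — 37 repeats.
That took 12 steps.

12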